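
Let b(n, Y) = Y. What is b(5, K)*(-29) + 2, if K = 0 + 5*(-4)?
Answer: 582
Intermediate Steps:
K = -20 (K = 0 - 20 = -20)
b(5, K)*(-29) + 2 = -20*(-29) + 2 = 580 + 2 = 582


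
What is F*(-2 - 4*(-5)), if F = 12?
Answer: 216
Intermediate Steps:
F*(-2 - 4*(-5)) = 12*(-2 - 4*(-5)) = 12*(-2 + 20) = 12*18 = 216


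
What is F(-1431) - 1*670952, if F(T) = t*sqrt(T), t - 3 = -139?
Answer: -670952 - 408*I*sqrt(159) ≈ -6.7095e+5 - 5144.7*I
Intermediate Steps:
t = -136 (t = 3 - 139 = -136)
F(T) = -136*sqrt(T)
F(-1431) - 1*670952 = -408*I*sqrt(159) - 1*670952 = -408*I*sqrt(159) - 670952 = -670952 - 408*I*sqrt(159)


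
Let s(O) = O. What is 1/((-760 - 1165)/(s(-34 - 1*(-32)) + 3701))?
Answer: -3699/1925 ≈ -1.9216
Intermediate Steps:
1/((-760 - 1165)/(s(-34 - 1*(-32)) + 3701)) = 1/((-760 - 1165)/((-34 - 1*(-32)) + 3701)) = 1/(-1925/((-34 + 32) + 3701)) = 1/(-1925/(-2 + 3701)) = 1/(-1925/3699) = -3699/1925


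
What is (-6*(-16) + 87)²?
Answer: 33489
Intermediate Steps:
(-6*(-16) + 87)² = (96 + 87)² = 183² = 33489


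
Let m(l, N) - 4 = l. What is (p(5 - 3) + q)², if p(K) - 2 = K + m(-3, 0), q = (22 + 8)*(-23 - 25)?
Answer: 2059225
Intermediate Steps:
m(l, N) = 4 + l
q = -1440 (q = 30*(-48) = -1440)
p(K) = 3 + K (p(K) = 2 + (K + (4 - 3)) = 2 + (K + 1) = 2 + (1 + K) = 3 + K)
(p(5 - 3) + q)² = ((3 + (5 - 3)) - 1440)² = ((3 + 2) - 1440)² = (5 - 1440)² = (-1435)² = 2059225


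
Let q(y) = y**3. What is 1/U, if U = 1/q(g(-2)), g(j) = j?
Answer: -8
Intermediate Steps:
U = -1/8 (U = 1/((-2)**3) = 1/(-8) = -1/8 ≈ -0.12500)
1/U = 1/(-1/8) = -8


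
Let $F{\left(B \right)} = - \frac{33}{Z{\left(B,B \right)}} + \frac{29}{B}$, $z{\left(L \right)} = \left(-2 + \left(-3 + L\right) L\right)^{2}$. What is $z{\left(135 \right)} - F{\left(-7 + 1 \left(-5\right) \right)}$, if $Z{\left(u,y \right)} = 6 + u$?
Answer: $\frac{3809773451}{12} \approx 3.1748 \cdot 10^{8}$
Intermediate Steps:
$z{\left(L \right)} = \left(-2 + L \left(-3 + L\right)\right)^{2}$
$F{\left(B \right)} = - \frac{33}{6 + B} + \frac{29}{B}$
$z{\left(135 \right)} - F{\left(-7 + 1 \left(-5\right) \right)} = \left(2 - 135^{2} + 3 \cdot 135\right)^{2} - \frac{2 \left(87 - 2 \left(-7 + 1 \left(-5\right)\right)\right)}{\left(-7 + 1 \left(-5\right)\right) \left(6 + \left(-7 + 1 \left(-5\right)\right)\right)} = \left(2 - 18225 + 405\right)^{2} - \frac{2 \left(87 - 2 \left(-7 - 5\right)\right)}{\left(-7 - 5\right) \left(6 - 12\right)} = \left(2 - 18225 + 405\right)^{2} - \frac{2 \left(87 - -24\right)}{\left(-12\right) \left(6 - 12\right)} = \left(-17818\right)^{2} - 2 \left(- \frac{1}{12}\right) \frac{1}{-6} \left(87 + 24\right) = 317481124 - 2 \left(- \frac{1}{12}\right) \left(- \frac{1}{6}\right) 111 = 317481124 - \frac{37}{12} = \frac{3809773451}{12}$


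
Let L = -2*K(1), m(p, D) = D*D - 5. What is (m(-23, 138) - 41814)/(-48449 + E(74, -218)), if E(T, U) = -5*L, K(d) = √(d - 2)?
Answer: 1103425975/2347305701 + 227750*I/2347305701 ≈ 0.47008 + 9.7026e-5*I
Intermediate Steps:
K(d) = √(-2 + d)
m(p, D) = -5 + D² (m(p, D) = D² - 5 = -5 + D²)
L = -2*I (L = -2*√(-2 + 1) = -2*I ≈ -2.0*I)
E(T, U) = 10*I (E(T, U) = -(-10)*I = 10*I)
(m(-23, 138) - 41814)/(-48449 + E(74, -218)) = ((-5 + 138²) - 41814)/(-48449 + 10*I) = ((-5 + 19044) - 41814)*((-48449 - 10*I)/2347305701) = (19039 - 41814)*((-48449 - 10*I)/2347305701) = -22775*(-48449 - 10*I)/2347305701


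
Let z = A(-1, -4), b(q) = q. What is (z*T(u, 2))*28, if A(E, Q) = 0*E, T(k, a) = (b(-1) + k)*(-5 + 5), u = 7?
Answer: 0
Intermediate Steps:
T(k, a) = 0 (T(k, a) = (-1 + k)*(-5 + 5) = (-1 + k)*0 = 0)
A(E, Q) = 0
z = 0
(z*T(u, 2))*28 = (0*0)*28 = 0*28 = 0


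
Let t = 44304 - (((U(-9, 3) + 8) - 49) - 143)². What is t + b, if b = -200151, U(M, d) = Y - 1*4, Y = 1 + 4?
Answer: -189336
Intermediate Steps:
Y = 5
U(M, d) = 1 (U(M, d) = 5 - 1*4 = 5 - 4 = 1)
t = 10815 (t = 44304 - (((1 + 8) - 49) - 143)² = 44304 - ((9 - 49) - 143)² = 44304 - (-40 - 143)² = 44304 - 1*(-183)² = 44304 - 1*33489 = 44304 - 33489 = 10815)
t + b = 10815 - 200151 = -189336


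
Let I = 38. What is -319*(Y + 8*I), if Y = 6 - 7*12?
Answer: -72094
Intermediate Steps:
Y = -78 (Y = 6 - 84 = -78)
-319*(Y + 8*I) = -319*(-78 + 8*38) = -319*(-78 + 304) = -319*226 = -72094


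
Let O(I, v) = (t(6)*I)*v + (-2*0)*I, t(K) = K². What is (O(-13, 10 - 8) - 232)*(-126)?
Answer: 147168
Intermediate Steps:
O(I, v) = 36*I*v (O(I, v) = (6²*I)*v + (-2*0)*I = (36*I)*v + 0*I = 36*I*v + 0 = 36*I*v)
(O(-13, 10 - 8) - 232)*(-126) = (36*(-13)*(10 - 8) - 232)*(-126) = (36*(-13)*2 - 232)*(-126) = (-936 - 232)*(-126) = -1168*(-126) = 147168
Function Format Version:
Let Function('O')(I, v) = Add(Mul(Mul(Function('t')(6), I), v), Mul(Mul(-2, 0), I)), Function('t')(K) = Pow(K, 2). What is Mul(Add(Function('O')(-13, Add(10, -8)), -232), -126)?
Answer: 147168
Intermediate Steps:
Function('O')(I, v) = Mul(36, I, v) (Function('O')(I, v) = Add(Mul(Mul(Pow(6, 2), I), v), Mul(Mul(-2, 0), I)) = Add(Mul(Mul(36, I), v), Mul(0, I)) = Add(Mul(36, I, v), 0) = Mul(36, I, v))
Mul(Add(Function('O')(-13, Add(10, -8)), -232), -126) = Mul(Add(Mul(36, -13, Add(10, -8)), -232), -126) = Mul(Add(Mul(36, -13, 2), -232), -126) = Mul(Add(-936, -232), -126) = Mul(-1168, -126) = 147168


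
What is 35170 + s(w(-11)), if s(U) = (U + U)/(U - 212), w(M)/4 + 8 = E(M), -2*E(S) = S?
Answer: 3903880/111 ≈ 35170.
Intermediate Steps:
E(S) = -S/2
w(M) = -32 - 2*M (w(M) = -32 + 4*(-M/2) = -32 - 2*M)
s(U) = 2*U/(-212 + U) (s(U) = (2*U)/(-212 + U) = 2*U/(-212 + U))
35170 + s(w(-11)) = 35170 + 2*(-32 - 2*(-11))/(-212 + (-32 - 2*(-11))) = 35170 + 2*(-32 + 22)/(-212 + (-32 + 22)) = 35170 + 2*(-10)/(-212 - 10) = 35170 + 2*(-10)/(-222) = 35170 + 2*(-10)*(-1/222) = 35170 + 10/111 = 3903880/111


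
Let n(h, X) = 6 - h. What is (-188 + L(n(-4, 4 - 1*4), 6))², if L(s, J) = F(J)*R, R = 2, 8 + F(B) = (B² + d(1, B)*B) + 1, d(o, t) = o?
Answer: 13924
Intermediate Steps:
F(B) = -7 + B + B² (F(B) = -8 + ((B² + 1*B) + 1) = -8 + ((B² + B) + 1) = -8 + ((B + B²) + 1) = -8 + (1 + B + B²) = -7 + B + B²)
L(s, J) = -14 + 2*J + 2*J² (L(s, J) = (-7 + J + J²)*2 = -14 + 2*J + 2*J²)
(-188 + L(n(-4, 4 - 1*4), 6))² = (-188 + (-14 + 2*6 + 2*6²))² = (-188 + (-14 + 12 + 2*36))² = (-188 + (-14 + 12 + 72))² = (-188 + 70)² = (-118)² = 13924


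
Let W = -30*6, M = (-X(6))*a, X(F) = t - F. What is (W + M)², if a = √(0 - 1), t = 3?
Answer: 32391 - 1080*I ≈ 32391.0 - 1080.0*I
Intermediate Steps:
X(F) = 3 - F
a = I (a = √(-1) = I ≈ 1.0*I)
M = 3*I (M = (-(3 - 1*6))*I = (-(3 - 6))*I = (-1*(-3))*I = 3*I ≈ 3.0*I)
W = -180
(W + M)² = (-180 + 3*I)²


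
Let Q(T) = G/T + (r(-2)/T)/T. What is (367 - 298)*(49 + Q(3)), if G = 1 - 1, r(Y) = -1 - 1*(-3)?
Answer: 10189/3 ≈ 3396.3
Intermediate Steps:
r(Y) = 2 (r(Y) = -1 + 3 = 2)
G = 0
Q(T) = 2/T² (Q(T) = 0/T + (2/T)/T = 0 + 2/T² = 2/T²)
(367 - 298)*(49 + Q(3)) = (367 - 298)*(49 + 2/3²) = 69*(49 + 2*(⅑)) = 69*(49 + 2/9) = 69*(443/9) = 10189/3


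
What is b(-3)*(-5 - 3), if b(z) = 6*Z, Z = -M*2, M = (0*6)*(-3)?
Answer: 0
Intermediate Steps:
M = 0 (M = 0*(-3) = 0)
Z = 0 (Z = -0*2 = -1*0 = 0)
b(z) = 0 (b(z) = 6*0 = 0)
b(-3)*(-5 - 3) = 0*(-5 - 3) = 0*(-8) = 0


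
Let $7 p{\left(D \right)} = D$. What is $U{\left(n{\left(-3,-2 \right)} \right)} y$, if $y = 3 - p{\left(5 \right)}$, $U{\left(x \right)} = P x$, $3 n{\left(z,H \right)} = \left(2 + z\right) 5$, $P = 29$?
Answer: $- \frac{2320}{21} \approx -110.48$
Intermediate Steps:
$n{\left(z,H \right)} = \frac{10}{3} + \frac{5 z}{3}$ ($n{\left(z,H \right)} = \frac{\left(2 + z\right) 5}{3} = \frac{10 + 5 z}{3} = \frac{10}{3} + \frac{5 z}{3}$)
$p{\left(D \right)} = \frac{D}{7}$
$U{\left(x \right)} = 29 x$
$y = \frac{16}{7}$ ($y = 3 - \frac{1}{7} \cdot 5 = 3 - \frac{5}{7} = \frac{16}{7} \approx 2.2857$)
$U{\left(n{\left(-3,-2 \right)} \right)} y = 29 \left(\frac{10}{3} + \frac{5}{3} \left(-3\right)\right) \frac{16}{7} = 29 \left(\frac{10}{3} - 5\right) \frac{16}{7} = 29 \left(- \frac{5}{3}\right) \frac{16}{7} = \left(- \frac{145}{3}\right) \frac{16}{7} = - \frac{2320}{21}$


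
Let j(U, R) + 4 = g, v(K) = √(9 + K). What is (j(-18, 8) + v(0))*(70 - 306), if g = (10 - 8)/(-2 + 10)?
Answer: 177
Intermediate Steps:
g = ¼ (g = 2/8 = 2*(⅛) = ¼ ≈ 0.25000)
j(U, R) = -15/4 (j(U, R) = -4 + ¼ = -15/4)
(j(-18, 8) + v(0))*(70 - 306) = (-15/4 + √(9 + 0))*(70 - 306) = (-15/4 + √9)*(-236) = (-15/4 + 3)*(-236) = -¾*(-236) = 177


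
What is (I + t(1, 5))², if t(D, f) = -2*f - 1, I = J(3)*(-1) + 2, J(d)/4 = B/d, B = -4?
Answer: 121/9 ≈ 13.444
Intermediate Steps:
J(d) = -16/d (J(d) = 4*(-4/d) = -16/d)
I = 22/3 (I = -16/3*(-1) + 2 = 16/3 + 2 = 22/3 ≈ 7.3333)
t(D, f) = -1 - 2*f
(I + t(1, 5))² = (22/3 + (-1 - 2*5))² = (22/3 + (-1 - 10))² = (22/3 - 11)² = (-11/3)² = 121/9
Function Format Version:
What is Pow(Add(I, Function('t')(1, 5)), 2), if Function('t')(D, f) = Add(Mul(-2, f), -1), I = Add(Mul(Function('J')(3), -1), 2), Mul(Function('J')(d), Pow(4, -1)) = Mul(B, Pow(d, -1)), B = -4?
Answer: Rational(121, 9) ≈ 13.444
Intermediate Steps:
Function('J')(d) = Mul(-16, Pow(d, -1)) (Function('J')(d) = Mul(4, Mul(-4, Pow(d, -1))) = Mul(-16, Pow(d, -1)))
I = Rational(22, 3) (I = Add(Mul(Mul(-16, Pow(3, -1)), -1), 2) = Add(Mul(Mul(-16, Rational(1, 3)), -1), 2) = Add(Mul(Rational(-16, 3), -1), 2) = Add(Rational(16, 3), 2) = Rational(22, 3) ≈ 7.3333)
Function('t')(D, f) = Add(-1, Mul(-2, f))
Pow(Add(I, Function('t')(1, 5)), 2) = Pow(Add(Rational(22, 3), Add(-1, Mul(-2, 5))), 2) = Pow(Add(Rational(22, 3), Add(-1, -10)), 2) = Pow(Add(Rational(22, 3), -11), 2) = Pow(Rational(-11, 3), 2) = Rational(121, 9)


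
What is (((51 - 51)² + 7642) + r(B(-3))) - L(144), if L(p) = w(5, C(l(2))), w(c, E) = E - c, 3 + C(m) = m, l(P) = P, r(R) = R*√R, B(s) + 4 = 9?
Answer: 7648 + 5*√5 ≈ 7659.2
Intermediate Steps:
B(s) = 5 (B(s) = -4 + 9 = 5)
r(R) = R^(3/2)
C(m) = -3 + m
L(p) = -6 (L(p) = (-3 + 2) - 1*5 = -1 - 5 = -6)
(((51 - 51)² + 7642) + r(B(-3))) - L(144) = (((51 - 51)² + 7642) + 5^(3/2)) - 1*(-6) = ((0² + 7642) + 5*√5) + 6 = ((0 + 7642) + 5*√5) + 6 = (7642 + 5*√5) + 6 = 7648 + 5*√5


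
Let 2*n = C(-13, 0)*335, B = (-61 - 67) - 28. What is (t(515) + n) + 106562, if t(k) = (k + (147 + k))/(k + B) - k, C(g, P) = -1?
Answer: 76023835/718 ≈ 1.0588e+5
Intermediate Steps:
B = -156 (B = -128 - 28 = -156)
n = -335/2 (n = (-1*335)/2 = (½)*(-335) = -335/2 ≈ -167.50)
t(k) = -k + (147 + 2*k)/(-156 + k) (t(k) = (k + (147 + k))/(k - 156) - k = (147 + 2*k)/(-156 + k) - k = -k + (147 + 2*k)/(-156 + k))
(t(515) + n) + 106562 = ((147 - 1*515² + 158*515)/(-156 + 515) - 335/2) + 106562 = ((147 - 1*265225 + 81370)/359 - 335/2) + 106562 = ((147 - 265225 + 81370)/359 - 335/2) + 106562 = ((1/359)*(-183708) - 335/2) + 106562 = (-183708/359 - 335/2) + 106562 = -487681/718 + 106562 = 76023835/718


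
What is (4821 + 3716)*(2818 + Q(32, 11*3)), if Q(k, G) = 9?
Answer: 24134099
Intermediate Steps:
(4821 + 3716)*(2818 + Q(32, 11*3)) = (4821 + 3716)*(2818 + 9) = 8537*2827 = 24134099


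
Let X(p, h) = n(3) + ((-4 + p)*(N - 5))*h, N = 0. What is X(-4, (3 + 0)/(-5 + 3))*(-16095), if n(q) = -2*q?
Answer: 1062270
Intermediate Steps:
X(p, h) = -6 + h*(20 - 5*p) (X(p, h) = -2*3 + ((-4 + p)*(0 - 5))*h = -6 + ((-4 + p)*(-5))*h = -6 + (20 - 5*p)*h = -6 + h*(20 - 5*p))
X(-4, (3 + 0)/(-5 + 3))*(-16095) = (-6 + 20*((3 + 0)/(-5 + 3)) - 5*(3 + 0)/(-5 + 3)*(-4))*(-16095) = (-6 + 20*(3/(-2)) - 5*3/(-2)*(-4))*(-16095) = (-6 + 20*(3*(-½)) - 5*3*(-½)*(-4))*(-16095) = (-6 + 20*(-3/2) - 5*(-3/2)*(-4))*(-16095) = (-6 - 30 - 30)*(-16095) = -66*(-16095) = 1062270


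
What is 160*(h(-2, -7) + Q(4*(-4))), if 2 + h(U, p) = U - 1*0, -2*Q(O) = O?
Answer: 640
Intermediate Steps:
Q(O) = -O/2
h(U, p) = -2 + U (h(U, p) = -2 + (U - 1*0) = -2 + (U + 0) = -2 + U)
160*(h(-2, -7) + Q(4*(-4))) = 160*((-2 - 2) - 2*(-4)) = 160*(-4 - 1/2*(-16)) = 160*(-4 + 8) = 160*4 = 640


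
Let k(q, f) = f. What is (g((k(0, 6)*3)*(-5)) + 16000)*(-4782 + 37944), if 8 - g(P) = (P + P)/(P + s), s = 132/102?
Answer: 200107831662/377 ≈ 5.3079e+8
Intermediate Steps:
s = 22/17 (s = 132*(1/102) = 22/17 ≈ 1.2941)
g(P) = 8 - 2*P/(22/17 + P) (g(P) = 8 - (P + P)/(P + 22/17) = 8 - 2*P/(22/17 + P))
(g((k(0, 6)*3)*(-5)) + 16000)*(-4782 + 37944) = (2*(88 + 51*((6*3)*(-5)))/(22 + 17*((6*3)*(-5))) + 16000)*(-4782 + 37944) = (2*(88 + 51*(18*(-5)))/(22 + 17*(18*(-5))) + 16000)*33162 = (2*(88 + 51*(-90))/(22 + 17*(-90)) + 16000)*33162 = (2*(88 - 4590)/(22 - 1530) + 16000)*33162 = (2*(-4502)/(-1508) + 16000)*33162 = (2*(-1/1508)*(-4502) + 16000)*33162 = (2251/377 + 16000)*33162 = (6034251/377)*33162 = 200107831662/377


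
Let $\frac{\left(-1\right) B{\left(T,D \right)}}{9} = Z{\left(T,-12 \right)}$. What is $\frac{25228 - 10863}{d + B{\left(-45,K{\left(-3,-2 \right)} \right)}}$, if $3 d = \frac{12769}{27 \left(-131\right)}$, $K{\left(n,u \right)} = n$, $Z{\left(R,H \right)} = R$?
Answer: $\frac{152427015}{4284686} \approx 35.575$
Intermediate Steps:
$B{\left(T,D \right)} = - 9 T$
$d = - \frac{12769}{10611}$ ($d = \frac{12769 \frac{1}{27 \left(-131\right)}}{3} = \frac{12769 \frac{1}{-3537}}{3} = \frac{12769 \left(- \frac{1}{3537}\right)}{3} = \frac{1}{3} \left(- \frac{12769}{3537}\right) = - \frac{12769}{10611} \approx -1.2034$)
$\frac{25228 - 10863}{d + B{\left(-45,K{\left(-3,-2 \right)} \right)}} = \frac{25228 - 10863}{- \frac{12769}{10611} - -405} = \frac{14365}{- \frac{12769}{10611} + 405} = \frac{14365}{\frac{4284686}{10611}} = 14365 \cdot \frac{10611}{4284686} = \frac{152427015}{4284686}$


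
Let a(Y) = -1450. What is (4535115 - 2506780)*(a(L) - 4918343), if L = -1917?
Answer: -9978988334655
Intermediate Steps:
(4535115 - 2506780)*(a(L) - 4918343) = (4535115 - 2506780)*(-1450 - 4918343) = 2028335*(-4919793) = -9978988334655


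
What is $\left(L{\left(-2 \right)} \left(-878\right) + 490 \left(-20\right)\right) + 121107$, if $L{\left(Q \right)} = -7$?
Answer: $117453$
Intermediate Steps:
$\left(L{\left(-2 \right)} \left(-878\right) + 490 \left(-20\right)\right) + 121107 = \left(\left(-7\right) \left(-878\right) + 490 \left(-20\right)\right) + 121107 = \left(6146 - 9800\right) + 121107 = -3654 + 121107 = 117453$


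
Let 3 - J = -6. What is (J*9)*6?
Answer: 486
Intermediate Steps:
J = 9 (J = 3 - 1*(-6) = 3 + 6 = 9)
(J*9)*6 = (9*9)*6 = 81*6 = 486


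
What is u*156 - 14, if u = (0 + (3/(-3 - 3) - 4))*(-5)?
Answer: 3496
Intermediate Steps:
u = 45/2 (u = (0 + (3/(-6) - 4))*(-5) = (0 + (3*(-1/6) - 4))*(-5) = (0 + (-1/2 - 4))*(-5) = (0 - 9/2)*(-5) = -9/2*(-5) = 45/2 ≈ 22.500)
u*156 - 14 = (45/2)*156 - 14 = 3510 - 14 = 3496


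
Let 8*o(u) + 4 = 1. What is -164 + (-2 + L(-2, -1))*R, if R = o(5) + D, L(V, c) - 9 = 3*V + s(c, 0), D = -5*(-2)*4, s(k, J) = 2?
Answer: -361/8 ≈ -45.125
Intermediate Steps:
o(u) = -3/8 (o(u) = -½ + (⅛)*1 = -½ + ⅛ = -3/8)
D = 40 (D = 10*4 = 40)
L(V, c) = 11 + 3*V (L(V, c) = 9 + (3*V + 2) = 9 + (2 + 3*V) = 11 + 3*V)
R = 317/8 (R = -3/8 + 40 = 317/8 ≈ 39.625)
-164 + (-2 + L(-2, -1))*R = -164 + (-2 + (11 + 3*(-2)))*(317/8) = -164 + (-2 + (11 - 6))*(317/8) = -164 + (-2 + 5)*(317/8) = -164 + 3*(317/8) = -164 + 951/8 = -361/8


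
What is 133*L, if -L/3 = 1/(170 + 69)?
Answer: -399/239 ≈ -1.6695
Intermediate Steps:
L = -3/239 (L = -3/(170 + 69) = -3/239 ≈ -0.012552)
133*L = 133*(-3/239) = -399/239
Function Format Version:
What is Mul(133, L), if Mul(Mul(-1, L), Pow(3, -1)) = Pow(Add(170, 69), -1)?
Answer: Rational(-399, 239) ≈ -1.6695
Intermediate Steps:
L = Rational(-3, 239) (L = Mul(-3, Pow(Add(170, 69), -1)) = Mul(-3, Pow(239, -1)) = Mul(-3, Rational(1, 239)) = Rational(-3, 239) ≈ -0.012552)
Mul(133, L) = Mul(133, Rational(-3, 239)) = Rational(-399, 239)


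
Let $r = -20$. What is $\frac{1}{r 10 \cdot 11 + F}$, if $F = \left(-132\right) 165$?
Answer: $- \frac{1}{23980} \approx -4.1701 \cdot 10^{-5}$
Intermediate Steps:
$F = -21780$
$\frac{1}{r 10 \cdot 11 + F} = \frac{1}{\left(-20\right) 10 \cdot 11 - 21780} = \frac{1}{\left(-200\right) 11 - 21780} = \frac{1}{-2200 - 21780} = \frac{1}{-23980} = - \frac{1}{23980}$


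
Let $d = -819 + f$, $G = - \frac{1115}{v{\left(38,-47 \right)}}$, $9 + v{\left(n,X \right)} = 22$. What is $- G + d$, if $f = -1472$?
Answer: $- \frac{28668}{13} \approx -2205.2$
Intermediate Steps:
$v{\left(n,X \right)} = 13$ ($v{\left(n,X \right)} = -9 + 22 = 13$)
$G = - \frac{1115}{13} \approx -85.769$
$d = -2291$ ($d = -819 - 1472 = -2291$)
$- G + d = \left(-1\right) \left(- \frac{1115}{13}\right) - 2291 = \frac{1115}{13} - 2291 = - \frac{28668}{13}$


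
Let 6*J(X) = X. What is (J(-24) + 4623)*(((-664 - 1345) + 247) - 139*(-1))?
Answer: -7496637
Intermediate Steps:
J(X) = X/6
(J(-24) + 4623)*(((-664 - 1345) + 247) - 139*(-1)) = ((⅙)*(-24) + 4623)*(((-664 - 1345) + 247) - 139*(-1)) = (-4 + 4623)*((-2009 + 247) + 139) = 4619*(-1762 + 139) = 4619*(-1623) = -7496637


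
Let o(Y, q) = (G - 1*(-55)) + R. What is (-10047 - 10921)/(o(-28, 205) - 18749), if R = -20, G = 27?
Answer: 20968/18687 ≈ 1.1221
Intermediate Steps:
o(Y, q) = 62 (o(Y, q) = (27 - 1*(-55)) - 20 = (27 + 55) - 20 = 82 - 20 = 62)
(-10047 - 10921)/(o(-28, 205) - 18749) = (-10047 - 10921)/(62 - 18749) = -20968/(-18687) = -20968*(-1/18687) = 20968/18687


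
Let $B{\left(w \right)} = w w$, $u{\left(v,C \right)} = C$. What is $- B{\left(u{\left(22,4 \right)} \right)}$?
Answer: $-16$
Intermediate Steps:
$B{\left(w \right)} = w^{2}$
$- B{\left(u{\left(22,4 \right)} \right)} = - 4^{2} = \left(-1\right) 16 = -16$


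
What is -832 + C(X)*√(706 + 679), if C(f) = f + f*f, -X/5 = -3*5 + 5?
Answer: -832 + 2550*√1385 ≈ 94068.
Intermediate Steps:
X = 50 (X = -5*(-3*5 + 5) = -5*(-15 + 5) = -5*(-10) = 50)
C(f) = f + f²
-832 + C(X)*√(706 + 679) = -832 + (50*(1 + 50))*√(706 + 679) = -832 + (50*51)*√1385 = -832 + 2550*√1385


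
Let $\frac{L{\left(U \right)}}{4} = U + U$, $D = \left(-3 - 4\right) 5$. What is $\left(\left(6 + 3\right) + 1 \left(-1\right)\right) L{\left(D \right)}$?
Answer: $-2240$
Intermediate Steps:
$D = -35$ ($D = \left(-7\right) 5 = -35$)
$L{\left(U \right)} = 8 U$ ($L{\left(U \right)} = 4 \left(U + U\right) = 4 \cdot 2 U = 8 U$)
$\left(\left(6 + 3\right) + 1 \left(-1\right)\right) L{\left(D \right)} = \left(\left(6 + 3\right) + 1 \left(-1\right)\right) 8 \left(-35\right) = \left(9 - 1\right) \left(-280\right) = 8 \left(-280\right) = -2240$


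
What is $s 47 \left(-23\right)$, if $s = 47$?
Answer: $-50807$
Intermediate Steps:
$s 47 \left(-23\right) = 47 \cdot 47 \left(-23\right) = 2209 \left(-23\right) = -50807$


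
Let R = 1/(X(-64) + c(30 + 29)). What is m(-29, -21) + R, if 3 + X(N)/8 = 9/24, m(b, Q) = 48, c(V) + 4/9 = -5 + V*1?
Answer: 14073/293 ≈ 48.031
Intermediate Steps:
c(V) = -49/9 + V (c(V) = -4/9 + (-5 + V*1) = -4/9 + (-5 + V) = -49/9 + V)
X(N) = -21 (X(N) = -24 + 8*(9/24) = -24 + 8*(9*(1/24)) = -24 + 8*(3/8) = -24 + 3 = -21)
R = 9/293 (R = 1/(-21 + (-49/9 + (30 + 29))) = 1/(-21 + (-49/9 + 59)) = 1/(-21 + 482/9) = 1/(293/9) = 9/293 ≈ 0.030717)
m(-29, -21) + R = 48 + 9/293 = 14073/293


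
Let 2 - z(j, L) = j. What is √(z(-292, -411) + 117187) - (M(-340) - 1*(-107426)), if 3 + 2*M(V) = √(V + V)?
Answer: -214849/2 + √117481 - I*√170 ≈ -1.0708e+5 - 13.038*I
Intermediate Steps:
z(j, L) = 2 - j
M(V) = -3/2 + √2*√V/2 (M(V) = -3/2 + √(V + V)/2 = -3/2 + √(2*V)/2 = -3/2 + (√2*√V)/2 = -3/2 + √2*√V/2)
√(z(-292, -411) + 117187) - (M(-340) - 1*(-107426)) = √((2 - 1*(-292)) + 117187) - ((-3/2 + √2*√(-340)/2) - 1*(-107426)) = √((2 + 292) + 117187) - ((-3/2 + √2*(2*I*√85)/2) + 107426) = √(294 + 117187) - ((-3/2 + I*√170) + 107426) = √117481 - (214849/2 + I*√170) = √117481 + (-214849/2 - I*√170) = -214849/2 + √117481 - I*√170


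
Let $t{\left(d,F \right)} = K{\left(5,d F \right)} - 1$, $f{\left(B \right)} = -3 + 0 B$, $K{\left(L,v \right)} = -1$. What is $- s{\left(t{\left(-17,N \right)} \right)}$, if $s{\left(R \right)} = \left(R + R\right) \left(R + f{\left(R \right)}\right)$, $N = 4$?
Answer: $-20$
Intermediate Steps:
$f{\left(B \right)} = -3$ ($f{\left(B \right)} = -3 + 0 = -3$)
$t{\left(d,F \right)} = -2$ ($t{\left(d,F \right)} = -1 - 1 = -2$)
$s{\left(R \right)} = 2 R \left(-3 + R\right)$ ($s{\left(R \right)} = \left(R + R\right) \left(R - 3\right) = 2 R \left(-3 + R\right)$)
$- s{\left(t{\left(-17,N \right)} \right)} = - 2 \left(-2\right) \left(-3 - 2\right) = - 2 \left(-2\right) \left(-5\right) = \left(-1\right) 20 = -20$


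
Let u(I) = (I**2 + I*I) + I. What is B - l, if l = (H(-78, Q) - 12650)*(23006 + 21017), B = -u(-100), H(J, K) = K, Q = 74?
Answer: 553613348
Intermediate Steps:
u(I) = I + 2*I**2 (u(I) = (I**2 + I**2) + I = 2*I**2 + I = I + 2*I**2)
B = -19900 (B = -(-100)*(1 + 2*(-100)) = -(-100)*(1 - 200) = -(-100)*(-199) = -1*19900 = -19900)
l = -553633248 (l = (74 - 12650)*(23006 + 21017) = -12576*44023 = -553633248)
B - l = -19900 - 1*(-553633248) = -19900 + 553633248 = 553613348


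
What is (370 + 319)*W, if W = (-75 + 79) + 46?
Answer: 34450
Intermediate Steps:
W = 50 (W = 4 + 46 = 50)
(370 + 319)*W = (370 + 319)*50 = 689*50 = 34450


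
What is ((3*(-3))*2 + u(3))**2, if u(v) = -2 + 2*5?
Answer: 100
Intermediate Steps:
u(v) = 8 (u(v) = -2 + 10 = 8)
((3*(-3))*2 + u(3))**2 = ((3*(-3))*2 + 8)**2 = (-9*2 + 8)**2 = (-18 + 8)**2 = (-10)**2 = 100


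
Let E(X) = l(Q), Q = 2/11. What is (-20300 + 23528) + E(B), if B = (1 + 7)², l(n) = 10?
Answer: 3238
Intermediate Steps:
Q = 2/11 (Q = 2*(1/11) = 2/11 ≈ 0.18182)
B = 64 (B = 8² = 64)
E(X) = 10
(-20300 + 23528) + E(B) = (-20300 + 23528) + 10 = 3228 + 10 = 3238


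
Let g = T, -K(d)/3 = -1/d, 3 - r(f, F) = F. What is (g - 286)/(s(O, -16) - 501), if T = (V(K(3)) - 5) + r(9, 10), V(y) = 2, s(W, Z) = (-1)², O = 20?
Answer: 74/125 ≈ 0.59200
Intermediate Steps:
r(f, F) = 3 - F
s(W, Z) = 1
K(d) = 3/d (K(d) = -(-3)/d = 3/d)
T = -10 (T = (2 - 5) + (3 - 1*10) = -3 + (3 - 10) = -3 - 7 = -10)
g = -10
(g - 286)/(s(O, -16) - 501) = (-10 - 286)/(1 - 501) = -296/(-500) = -296*(-1/500) = 74/125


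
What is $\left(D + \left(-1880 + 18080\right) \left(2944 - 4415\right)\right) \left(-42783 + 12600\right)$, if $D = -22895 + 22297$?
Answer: $719284976034$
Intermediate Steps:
$D = -598$
$\left(D + \left(-1880 + 18080\right) \left(2944 - 4415\right)\right) \left(-42783 + 12600\right) = \left(-598 + \left(-1880 + 18080\right) \left(2944 - 4415\right)\right) \left(-42783 + 12600\right) = \left(-598 + 16200 \left(-1471\right)\right) \left(-30183\right) = \left(-598 - 23830200\right) \left(-30183\right) = \left(-23830798\right) \left(-30183\right) = 719284976034$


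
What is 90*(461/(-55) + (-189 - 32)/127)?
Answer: -1272636/1397 ≈ -910.98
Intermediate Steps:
90*(461/(-55) + (-189 - 32)/127) = 90*(461*(-1/55) - 221*1/127) = 90*(-461/55 - 221/127) = 90*(-70702/6985) = -1272636/1397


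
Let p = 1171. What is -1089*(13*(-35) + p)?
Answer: -779724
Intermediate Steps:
-1089*(13*(-35) + p) = -1089*(13*(-35) + 1171) = -1089*(-455 + 1171) = -1089*716 = -779724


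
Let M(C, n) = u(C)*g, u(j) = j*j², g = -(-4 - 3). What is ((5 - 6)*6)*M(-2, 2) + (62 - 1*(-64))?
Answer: 462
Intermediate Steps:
g = 7 (g = -1*(-7) = 7)
u(j) = j³
M(C, n) = 7*C³ (M(C, n) = C³*7 = 7*C³)
((5 - 6)*6)*M(-2, 2) + (62 - 1*(-64)) = ((5 - 6)*6)*(7*(-2)³) + (62 - 1*(-64)) = (-1*6)*(7*(-8)) + (62 + 64) = -6*(-56) + 126 = 336 + 126 = 462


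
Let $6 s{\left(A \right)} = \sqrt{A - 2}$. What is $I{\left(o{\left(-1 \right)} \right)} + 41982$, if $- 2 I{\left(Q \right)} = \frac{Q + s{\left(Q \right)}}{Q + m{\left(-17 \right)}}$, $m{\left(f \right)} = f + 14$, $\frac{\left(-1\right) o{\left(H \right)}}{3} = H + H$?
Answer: $\frac{755657}{18} \approx 41981.0$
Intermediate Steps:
$o{\left(H \right)} = - 6 H$ ($o{\left(H \right)} = - 3 \left(H + H\right) = - 3 \cdot 2 H = - 6 H$)
$s{\left(A \right)} = \frac{\sqrt{-2 + A}}{6}$ ($s{\left(A \right)} = \frac{\sqrt{A - 2}}{6} = \frac{\sqrt{-2 + A}}{6}$)
$m{\left(f \right)} = 14 + f$
$I{\left(Q \right)} = - \frac{Q + \frac{\sqrt{-2 + Q}}{6}}{2 \left(-3 + Q\right)}$ ($I{\left(Q \right)} = - \frac{\left(Q + \frac{\sqrt{-2 + Q}}{6}\right) \frac{1}{Q + \left(14 - 17\right)}}{2} = - \frac{\left(Q + \frac{\sqrt{-2 + Q}}{6}\right) \frac{1}{Q - 3}}{2} = - \frac{\left(Q + \frac{\sqrt{-2 + Q}}{6}\right) \frac{1}{-3 + Q}}{2} = - \frac{\frac{1}{-3 + Q} \left(Q + \frac{\sqrt{-2 + Q}}{6}\right)}{2} = - \frac{Q + \frac{\sqrt{-2 + Q}}{6}}{2 \left(-3 + Q\right)}$)
$I{\left(o{\left(-1 \right)} \right)} + 41982 = \frac{- \sqrt{-2 - -6} - 6 \left(\left(-6\right) \left(-1\right)\right)}{12 \left(-3 - -6\right)} + 41982 = \frac{- \sqrt{-2 + 6} - 36}{12 \left(-3 + 6\right)} + 41982 = \frac{- \sqrt{4} - 36}{12 \cdot 3} + 41982 = \frac{1}{12} \cdot \frac{1}{3} \left(\left(-1\right) 2 - 36\right) + 41982 = \frac{1}{12} \cdot \frac{1}{3} \left(-2 - 36\right) + 41982 = \frac{1}{12} \cdot \frac{1}{3} \left(-38\right) + 41982 = - \frac{19}{18} + 41982 = \frac{755657}{18}$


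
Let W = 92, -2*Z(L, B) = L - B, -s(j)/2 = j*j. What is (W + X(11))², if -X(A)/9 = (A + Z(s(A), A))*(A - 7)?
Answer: 23600164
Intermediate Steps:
s(j) = -2*j² (s(j) = -2*j*j = -2*j²)
Z(L, B) = B/2 - L/2 (Z(L, B) = -(L - B)/2 = B/2 - L/2)
X(A) = -9*(-7 + A)*(A² + 3*A/2) (X(A) = -9*(A + (A/2 - (-1)*A²))*(A - 7) = -9*(A + (A/2 + A²))*(-7 + A) = -9*(A + (A² + A/2))*(-7 + A) = -9*(A² + 3*A/2)*(-7 + A) = -9*(-7 + A)*(A² + 3*A/2))
(W + X(11))² = (92 + (9/2)*11*(21 - 2*11² + 11*11))² = (92 + (9/2)*11*(21 - 2*121 + 121))² = (92 + (9/2)*11*(21 - 242 + 121))² = (92 + (9/2)*11*(-100))² = (92 - 4950)² = (-4858)² = 23600164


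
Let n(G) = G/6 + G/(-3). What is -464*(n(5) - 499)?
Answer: 695768/3 ≈ 2.3192e+5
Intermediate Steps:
n(G) = -G/6 (n(G) = G*(⅙) + G*(-⅓) = G/6 - G/3 = -G/6)
-464*(n(5) - 499) = -464*(-⅙*5 - 499) = -464*(-⅚ - 499) = -464*(-2999/6) = 695768/3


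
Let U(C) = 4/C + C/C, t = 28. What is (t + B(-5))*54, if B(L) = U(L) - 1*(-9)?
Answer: 10044/5 ≈ 2008.8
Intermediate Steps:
U(C) = 1 + 4/C (U(C) = 4/C + 1 = 1 + 4/C)
B(L) = 9 + (4 + L)/L (B(L) = (4 + L)/L - 1*(-9) = (4 + L)/L + 9 = 9 + (4 + L)/L)
(t + B(-5))*54 = (28 + (10 + 4/(-5)))*54 = (28 + (10 + 4*(-⅕)))*54 = (28 + (10 - ⅘))*54 = (28 + 46/5)*54 = (186/5)*54 = 10044/5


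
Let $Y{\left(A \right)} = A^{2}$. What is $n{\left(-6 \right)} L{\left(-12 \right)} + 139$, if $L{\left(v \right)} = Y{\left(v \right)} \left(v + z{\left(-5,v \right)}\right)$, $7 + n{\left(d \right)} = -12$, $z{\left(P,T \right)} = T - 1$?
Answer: $68539$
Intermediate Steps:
$z{\left(P,T \right)} = -1 + T$
$n{\left(d \right)} = -19$ ($n{\left(d \right)} = -7 - 12 = -19$)
$L{\left(v \right)} = v^{2} \left(-1 + 2 v\right)$ ($L{\left(v \right)} = v^{2} \left(v + \left(-1 + v\right)\right) = v^{2} \left(-1 + 2 v\right)$)
$n{\left(-6 \right)} L{\left(-12 \right)} + 139 = - 19 \left(-12\right)^{2} \left(-1 + 2 \left(-12\right)\right) + 139 = - 19 \cdot 144 \left(-1 - 24\right) + 139 = - 19 \cdot 144 \left(-25\right) + 139 = \left(-19\right) \left(-3600\right) + 139 = 68400 + 139 = 68539$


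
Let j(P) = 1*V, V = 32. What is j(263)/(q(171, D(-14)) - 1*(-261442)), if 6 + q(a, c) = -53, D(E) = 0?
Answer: 32/261383 ≈ 0.00012243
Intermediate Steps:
q(a, c) = -59 (q(a, c) = -6 - 53 = -59)
j(P) = 32 (j(P) = 1*32 = 32)
j(263)/(q(171, D(-14)) - 1*(-261442)) = 32/(-59 - 1*(-261442)) = 32/(-59 + 261442) = 32/261383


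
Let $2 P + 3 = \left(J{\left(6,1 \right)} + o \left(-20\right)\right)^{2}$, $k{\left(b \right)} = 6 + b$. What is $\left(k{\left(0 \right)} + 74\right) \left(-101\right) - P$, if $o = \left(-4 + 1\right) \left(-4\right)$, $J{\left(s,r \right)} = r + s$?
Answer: $-35223$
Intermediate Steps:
$o = 12$ ($o = \left(-3\right) \left(-4\right) = 12$)
$P = 27143$ ($P = - \frac{3}{2} + \frac{\left(\left(1 + 6\right) + 12 \left(-20\right)\right)^{2}}{2} = - \frac{3}{2} + \frac{\left(7 - 240\right)^{2}}{2} = - \frac{3}{2} + \frac{\left(-233\right)^{2}}{2} = - \frac{3}{2} + \frac{1}{2} \cdot 54289 = - \frac{3}{2} + \frac{54289}{2} = 27143$)
$\left(k{\left(0 \right)} + 74\right) \left(-101\right) - P = \left(\left(6 + 0\right) + 74\right) \left(-101\right) - 27143 = \left(6 + 74\right) \left(-101\right) - 27143 = 80 \left(-101\right) - 27143 = -8080 - 27143 = -35223$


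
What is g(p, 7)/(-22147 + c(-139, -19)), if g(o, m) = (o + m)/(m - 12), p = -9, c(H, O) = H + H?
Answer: -2/112125 ≈ -1.7837e-5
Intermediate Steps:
c(H, O) = 2*H
g(o, m) = (m + o)/(-12 + m)
g(p, 7)/(-22147 + c(-139, -19)) = ((7 - 9)/(-12 + 7))/(-22147 + 2*(-139)) = (-2/(-5))/(-22147 - 278) = (-⅕*(-2))/(-22425) = -1/22425*⅖ = -2/112125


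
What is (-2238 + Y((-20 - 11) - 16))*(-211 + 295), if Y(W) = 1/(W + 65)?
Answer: -563962/3 ≈ -1.8799e+5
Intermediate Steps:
Y(W) = 1/(65 + W)
(-2238 + Y((-20 - 11) - 16))*(-211 + 295) = (-2238 + 1/(65 + ((-20 - 11) - 16)))*(-211 + 295) = (-2238 + 1/(65 + (-31 - 16)))*84 = (-2238 + 1/(65 - 47))*84 = (-2238 + 1/18)*84 = -40283/18*84 = -563962/3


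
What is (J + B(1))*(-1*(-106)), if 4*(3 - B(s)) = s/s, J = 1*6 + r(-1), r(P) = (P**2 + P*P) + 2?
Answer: 2703/2 ≈ 1351.5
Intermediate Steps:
r(P) = 2 + 2*P**2 (r(P) = (P**2 + P**2) + 2 = 2*P**2 + 2 = 2 + 2*P**2)
J = 10 (J = 1*6 + (2 + 2*(-1)**2) = 6 + (2 + 2*1) = 6 + (2 + 2) = 6 + 4 = 10)
B(s) = 11/4 (B(s) = 3 - s/(4*s) = 3 - 1/4*1 = 3 - 1/4 = 11/4)
(J + B(1))*(-1*(-106)) = (10 + 11/4)*(-1*(-106)) = (51/4)*106 = 2703/2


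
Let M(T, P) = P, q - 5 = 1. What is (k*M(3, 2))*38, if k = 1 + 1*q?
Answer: 532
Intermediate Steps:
q = 6 (q = 5 + 1 = 6)
k = 7 (k = 1 + 1*6 = 1 + 6 = 7)
(k*M(3, 2))*38 = (7*2)*38 = 14*38 = 532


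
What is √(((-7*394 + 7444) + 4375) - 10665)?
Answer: 2*I*√401 ≈ 40.05*I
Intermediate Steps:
√(((-7*394 + 7444) + 4375) - 10665) = √(((-2758 + 7444) + 4375) - 10665) = √((4686 + 4375) - 10665) = √(9061 - 10665) = √(-1604) = 2*I*√401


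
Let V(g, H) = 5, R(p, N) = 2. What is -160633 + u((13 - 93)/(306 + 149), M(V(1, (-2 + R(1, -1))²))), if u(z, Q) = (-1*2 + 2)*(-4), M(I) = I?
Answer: -160633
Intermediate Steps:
u(z, Q) = 0 (u(z, Q) = (-2 + 2)*(-4) = 0*(-4) = 0)
-160633 + u((13 - 93)/(306 + 149), M(V(1, (-2 + R(1, -1))²))) = -160633 + 0 = -160633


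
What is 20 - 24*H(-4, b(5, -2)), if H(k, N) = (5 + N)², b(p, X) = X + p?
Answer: -1516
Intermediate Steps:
20 - 24*H(-4, b(5, -2)) = 20 - 24*(5 + (-2 + 5))² = 20 - 24*(5 + 3)² = 20 - 24*8² = 20 - 24*64 = 20 - 1536 = -1516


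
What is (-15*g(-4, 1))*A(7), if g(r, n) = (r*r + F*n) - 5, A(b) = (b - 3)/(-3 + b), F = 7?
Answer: -270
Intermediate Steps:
A(b) = 1 (A(b) = (-3 + b)/(-3 + b) = 1)
g(r, n) = -5 + r² + 7*n (g(r, n) = (r*r + 7*n) - 5 = (r² + 7*n) - 5 = -5 + r² + 7*n)
(-15*g(-4, 1))*A(7) = -15*(-5 + (-4)² + 7*1)*1 = -15*(-5 + 16 + 7)*1 = -15*18*1 = -270*1 = -270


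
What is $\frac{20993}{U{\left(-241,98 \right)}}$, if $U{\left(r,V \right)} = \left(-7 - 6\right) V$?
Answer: $- \frac{2999}{182} \approx -16.478$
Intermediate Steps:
$U{\left(r,V \right)} = - 13 V$
$\frac{20993}{U{\left(-241,98 \right)}} = \frac{20993}{\left(-13\right) 98} = \frac{20993}{-1274} = 20993 \left(- \frac{1}{1274}\right) = - \frac{2999}{182}$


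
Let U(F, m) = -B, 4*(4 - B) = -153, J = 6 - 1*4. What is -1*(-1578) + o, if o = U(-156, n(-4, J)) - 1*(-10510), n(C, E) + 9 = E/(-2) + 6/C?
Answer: 48183/4 ≈ 12046.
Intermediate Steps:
J = 2 (J = 6 - 4 = 2)
n(C, E) = -9 + 6/C - E/2 (n(C, E) = -9 + (E/(-2) + 6/C) = -9 + (E*(-½) + 6/C) = -9 + (-E/2 + 6/C) = -9 + (6/C - E/2) = -9 + 6/C - E/2)
B = 169/4 (B = 4 - ¼*(-153) = 4 + 153/4 = 169/4 ≈ 42.250)
U(F, m) = -169/4 (U(F, m) = -1*169/4 = -169/4)
o = 41871/4 (o = -169/4 - 1*(-10510) = -169/4 + 10510 = 41871/4 ≈ 10468.)
-1*(-1578) + o = -1*(-1578) + 41871/4 = 1578 + 41871/4 = 48183/4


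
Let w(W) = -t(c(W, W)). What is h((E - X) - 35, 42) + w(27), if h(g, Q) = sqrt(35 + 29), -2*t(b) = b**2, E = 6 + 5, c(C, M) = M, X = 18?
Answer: 745/2 ≈ 372.50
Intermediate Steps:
E = 11
t(b) = -b**2/2
w(W) = W**2/2 (w(W) = -(-1)*W**2/2 = W**2/2)
h(g, Q) = 8 (h(g, Q) = sqrt(64) = 8)
h((E - X) - 35, 42) + w(27) = 8 + (1/2)*27**2 = 8 + (1/2)*729 = 8 + 729/2 = 745/2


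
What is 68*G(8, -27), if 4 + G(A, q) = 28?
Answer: 1632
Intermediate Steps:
G(A, q) = 24 (G(A, q) = -4 + 28 = 24)
68*G(8, -27) = 68*24 = 1632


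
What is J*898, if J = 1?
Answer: 898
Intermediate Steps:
J*898 = 1*898 = 898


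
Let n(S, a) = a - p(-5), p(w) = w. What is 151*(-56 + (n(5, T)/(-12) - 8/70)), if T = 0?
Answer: -3585193/420 ≈ -8536.2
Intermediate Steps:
n(S, a) = 5 + a (n(S, a) = a - 1*(-5) = a + 5 = 5 + a)
151*(-56 + (n(5, T)/(-12) - 8/70)) = 151*(-56 + ((5 + 0)/(-12) - 8/70)) = 151*(-56 + (5*(-1/12) - 8*1/70)) = 151*(-56 + (-5/12 - 4/35)) = 151*(-56 - 223/420) = 151*(-23743/420) = -3585193/420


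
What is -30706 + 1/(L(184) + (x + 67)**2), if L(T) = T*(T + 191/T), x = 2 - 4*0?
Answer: -1191638447/38808 ≈ -30706.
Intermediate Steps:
x = 2 (x = 2 + 0 = 2)
-30706 + 1/(L(184) + (x + 67)**2) = -30706 + 1/((191 + 184**2) + (2 + 67)**2) = -30706 + 1/((191 + 33856) + 69**2) = -30706 + 1/(34047 + 4761) = -30706 + 1/38808 = -1191638447/38808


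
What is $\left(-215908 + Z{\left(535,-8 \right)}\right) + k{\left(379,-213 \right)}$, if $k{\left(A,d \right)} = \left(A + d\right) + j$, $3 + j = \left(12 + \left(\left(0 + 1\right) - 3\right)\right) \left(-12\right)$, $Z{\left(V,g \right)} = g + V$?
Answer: $-215338$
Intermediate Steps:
$Z{\left(V,g \right)} = V + g$
$j = -123$ ($j = -3 + \left(12 + \left(\left(0 + 1\right) - 3\right)\right) \left(-12\right) = -3 + \left(12 + \left(1 - 3\right)\right) \left(-12\right) = -3 + \left(12 - 2\right) \left(-12\right) = -3 + 10 \left(-12\right) = -3 - 120 = -123$)
$k{\left(A,d \right)} = -123 + A + d$ ($k{\left(A,d \right)} = \left(A + d\right) - 123 = -123 + A + d$)
$\left(-215908 + Z{\left(535,-8 \right)}\right) + k{\left(379,-213 \right)} = \left(-215908 + \left(535 - 8\right)\right) - -43 = \left(-215908 + 527\right) + 43 = -215381 + 43 = -215338$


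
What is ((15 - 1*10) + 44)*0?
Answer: 0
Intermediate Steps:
((15 - 1*10) + 44)*0 = ((15 - 10) + 44)*0 = (5 + 44)*0 = 49*0 = 0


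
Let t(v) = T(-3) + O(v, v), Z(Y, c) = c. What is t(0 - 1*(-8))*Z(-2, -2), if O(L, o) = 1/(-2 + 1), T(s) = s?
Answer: 8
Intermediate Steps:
O(L, o) = -1 (O(L, o) = 1/(-1) = -1)
t(v) = -4 (t(v) = -3 - 1 = -4)
t(0 - 1*(-8))*Z(-2, -2) = -4*(-2) = 8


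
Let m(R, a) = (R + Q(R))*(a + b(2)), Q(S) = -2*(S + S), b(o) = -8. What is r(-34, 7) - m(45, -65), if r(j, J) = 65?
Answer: -9790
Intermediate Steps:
Q(S) = -4*S
m(R, a) = -3*R*(-8 + a) (m(R, a) = (R - 4*R)*(a - 8) = (-3*R)*(-8 + a) = -3*R*(-8 + a))
r(-34, 7) - m(45, -65) = 65 - 3*45*(8 - 1*(-65)) = 65 - 3*45*(8 + 65) = 65 - 3*45*73 = 65 - 1*9855 = 65 - 9855 = -9790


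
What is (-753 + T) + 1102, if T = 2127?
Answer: 2476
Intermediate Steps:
(-753 + T) + 1102 = (-753 + 2127) + 1102 = 1374 + 1102 = 2476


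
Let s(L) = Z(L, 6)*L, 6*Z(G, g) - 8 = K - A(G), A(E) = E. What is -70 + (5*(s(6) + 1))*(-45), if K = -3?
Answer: -70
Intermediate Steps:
Z(G, g) = ⅚ - G/6 (Z(G, g) = 4/3 + (-3 - G)/6 = 4/3 + (-½ - G/6) = ⅚ - G/6)
s(L) = L*(⅚ - L/6) (s(L) = (⅚ - L/6)*L = L*(⅚ - L/6))
-70 + (5*(s(6) + 1))*(-45) = -70 + (5*((⅙)*6*(5 - 1*6) + 1))*(-45) = -70 + (5*((⅙)*6*(5 - 6) + 1))*(-45) = -70 + (5*((⅙)*6*(-1) + 1))*(-45) = -70 + (5*(-1 + 1))*(-45) = -70 + (5*0)*(-45) = -70 + 0*(-45) = -70 + 0 = -70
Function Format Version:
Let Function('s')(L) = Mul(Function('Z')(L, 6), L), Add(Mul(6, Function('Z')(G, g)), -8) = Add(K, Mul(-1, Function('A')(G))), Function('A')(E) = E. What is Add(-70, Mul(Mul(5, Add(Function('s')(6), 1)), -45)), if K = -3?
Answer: -70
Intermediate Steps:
Function('Z')(G, g) = Add(Rational(5, 6), Mul(Rational(-1, 6), G)) (Function('Z')(G, g) = Add(Rational(4, 3), Mul(Rational(1, 6), Add(-3, Mul(-1, G)))) = Add(Rational(4, 3), Add(Rational(-1, 2), Mul(Rational(-1, 6), G))) = Add(Rational(5, 6), Mul(Rational(-1, 6), G)))
Function('s')(L) = Mul(L, Add(Rational(5, 6), Mul(Rational(-1, 6), L))) (Function('s')(L) = Mul(Add(Rational(5, 6), Mul(Rational(-1, 6), L)), L) = Mul(L, Add(Rational(5, 6), Mul(Rational(-1, 6), L))))
Add(-70, Mul(Mul(5, Add(Function('s')(6), 1)), -45)) = Add(-70, Mul(Mul(5, Add(Mul(Rational(1, 6), 6, Add(5, Mul(-1, 6))), 1)), -45)) = Add(-70, Mul(Mul(5, Add(Mul(Rational(1, 6), 6, Add(5, -6)), 1)), -45)) = Add(-70, Mul(Mul(5, Add(Mul(Rational(1, 6), 6, -1), 1)), -45)) = Add(-70, Mul(Mul(5, Add(-1, 1)), -45)) = Add(-70, Mul(Mul(5, 0), -45)) = Add(-70, Mul(0, -45)) = Add(-70, 0) = -70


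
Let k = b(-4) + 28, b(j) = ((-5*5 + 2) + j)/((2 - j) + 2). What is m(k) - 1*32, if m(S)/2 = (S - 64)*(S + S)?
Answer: -62567/16 ≈ -3910.4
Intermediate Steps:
b(j) = (-23 + j)/(4 - j) (b(j) = ((-25 + 2) + j)/(4 - j) = (-23 + j)/(4 - j))
k = 197/8 (k = (23 - 1*(-4))/(-4 - 4) + 28 = (23 + 4)/(-8) + 28 = -1/8*27 + 28 = -27/8 + 28 = 197/8 ≈ 24.625)
m(S) = 4*S*(-64 + S) (m(S) = 2*((S - 64)*(S + S)) = 2*((-64 + S)*(2*S)) = 2*(2*S*(-64 + S)) = 4*S*(-64 + S))
m(k) - 1*32 = 4*(197/8)*(-64 + 197/8) - 1*32 = 4*(197/8)*(-315/8) - 32 = -62055/16 - 32 = -62567/16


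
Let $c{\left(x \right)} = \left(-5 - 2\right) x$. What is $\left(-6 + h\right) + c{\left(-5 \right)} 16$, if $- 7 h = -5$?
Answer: $\frac{3883}{7} \approx 554.71$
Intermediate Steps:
$h = \frac{5}{7}$ ($h = \left(- \frac{1}{7}\right) \left(-5\right) = \frac{5}{7} \approx 0.71429$)
$c{\left(x \right)} = - 7 x$
$\left(-6 + h\right) + c{\left(-5 \right)} 16 = \left(-6 + \frac{5}{7}\right) + \left(-7\right) \left(-5\right) 16 = - \frac{37}{7} + 35 \cdot 16 = - \frac{37}{7} + 560 = \frac{3883}{7}$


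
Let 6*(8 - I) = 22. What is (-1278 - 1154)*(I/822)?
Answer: -15808/1233 ≈ -12.821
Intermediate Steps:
I = 13/3 (I = 8 - ⅙*22 = 8 - 11/3 = 13/3 ≈ 4.3333)
(-1278 - 1154)*(I/822) = (-1278 - 1154)*((13/3)/822) = -31616/(3*822) = -2432*13/2466 = -15808/1233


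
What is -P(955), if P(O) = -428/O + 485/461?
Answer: -265867/440255 ≈ -0.60389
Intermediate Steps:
P(O) = 485/461 - 428/O (P(O) = -428/O + 485*(1/461) = -428/O + 485/461 = 485/461 - 428/O)
-P(955) = -(485/461 - 428/955) = -1*265867/440255 = -265867/440255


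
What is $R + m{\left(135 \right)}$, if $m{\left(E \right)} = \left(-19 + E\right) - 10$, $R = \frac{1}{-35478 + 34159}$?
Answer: $\frac{139813}{1319} \approx 106.0$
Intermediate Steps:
$R = - \frac{1}{1319}$ ($R = \frac{1}{-1319} = - \frac{1}{1319} \approx -0.00075815$)
$m{\left(E \right)} = -29 + E$
$R + m{\left(135 \right)} = - \frac{1}{1319} + \left(-29 + 135\right) = - \frac{1}{1319} + 106 = \frac{139813}{1319}$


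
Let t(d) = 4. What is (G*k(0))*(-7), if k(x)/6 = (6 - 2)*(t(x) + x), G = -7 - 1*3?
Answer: 6720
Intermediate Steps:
G = -10 (G = -7 - 3 = -10)
k(x) = 96 + 24*x (k(x) = 6*((6 - 2)*(4 + x)) = 6*(4*(4 + x)) = 6*(16 + 4*x) = 96 + 24*x)
(G*k(0))*(-7) = -10*(96 + 24*0)*(-7) = -10*(96 + 0)*(-7) = -10*96*(-7) = -960*(-7) = 6720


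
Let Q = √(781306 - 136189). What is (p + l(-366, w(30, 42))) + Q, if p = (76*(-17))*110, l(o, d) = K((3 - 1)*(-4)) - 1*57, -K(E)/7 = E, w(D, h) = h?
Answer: -142121 + √645117 ≈ -1.4132e+5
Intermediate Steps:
K(E) = -7*E
Q = √645117 ≈ 803.19
l(o, d) = -1 (l(o, d) = -7*(3 - 1)*(-4) - 1*57 = -14*(-4) - 57 = -7*(-8) - 57 = 56 - 57 = -1)
p = -142120 (p = -1292*110 = -142120)
(p + l(-366, w(30, 42))) + Q = (-142120 - 1) + √645117 = -142121 + √645117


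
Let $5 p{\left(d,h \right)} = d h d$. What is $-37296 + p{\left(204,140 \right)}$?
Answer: $1127952$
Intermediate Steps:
$p{\left(d,h \right)} = \frac{h d^{2}}{5}$ ($p{\left(d,h \right)} = \frac{d h d}{5} = \frac{h d^{2}}{5}$)
$-37296 + p{\left(204,140 \right)} = -37296 + \frac{1}{5} \cdot 140 \cdot 204^{2} = -37296 + \frac{1}{5} \cdot 140 \cdot 41616 = -37296 + 1165248 = 1127952$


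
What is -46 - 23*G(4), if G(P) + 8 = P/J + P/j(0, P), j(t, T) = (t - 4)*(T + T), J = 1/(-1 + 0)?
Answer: 1863/8 ≈ 232.88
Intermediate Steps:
J = -1 (J = 1/(-1) = -1)
j(t, T) = 2*T*(-4 + t) (j(t, T) = (-4 + t)*(2*T) = 2*T*(-4 + t))
G(P) = -65/8 - P (G(P) = -8 + (P/(-1) + P/((2*P*(-4 + 0)))) = -8 + (P*(-1) + P/((2*P*(-4)))) = -8 + (-P + P/((-8*P))) = -8 + (-P + P*(-1/(8*P))) = -8 + (-P - ⅛) = -8 + (-⅛ - P) = -65/8 - P)
-46 - 23*G(4) = -46 - 23*(-65/8 - 1*4) = -46 - 23*(-65/8 - 4) = -46 - 23*(-97/8) = -46 + 2231/8 = 1863/8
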